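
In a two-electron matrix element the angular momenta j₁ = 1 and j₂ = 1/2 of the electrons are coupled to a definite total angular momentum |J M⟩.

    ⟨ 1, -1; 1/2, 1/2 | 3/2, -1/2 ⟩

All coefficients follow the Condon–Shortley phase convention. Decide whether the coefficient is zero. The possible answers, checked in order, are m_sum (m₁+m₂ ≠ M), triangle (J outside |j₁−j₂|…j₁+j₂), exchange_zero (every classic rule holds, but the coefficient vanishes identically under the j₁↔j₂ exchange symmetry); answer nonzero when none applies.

nonzero

m-sum: m₁+m₂ = -1+1/2 = -1/2, M = -1/2  ✓
triangle: |j₁−j₂| = 1/2 ≤ J = 3/2 ≤ j₁+j₂ = 3/2  ✓
exchange: j₁≠j₂ or m₁≠m₂ — the exchange symmetry imposes no constraint here
value check: CG = +√(1/3) = +0.577350 ≠ 0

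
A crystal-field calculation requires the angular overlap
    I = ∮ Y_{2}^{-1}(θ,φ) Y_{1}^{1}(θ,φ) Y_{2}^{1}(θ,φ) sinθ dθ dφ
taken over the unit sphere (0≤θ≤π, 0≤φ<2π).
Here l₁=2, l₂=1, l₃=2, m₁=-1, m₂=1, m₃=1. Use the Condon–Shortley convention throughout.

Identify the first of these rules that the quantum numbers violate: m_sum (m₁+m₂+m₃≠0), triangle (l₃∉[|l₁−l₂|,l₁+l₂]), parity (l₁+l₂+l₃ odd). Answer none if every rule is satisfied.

m₁+m₂+m₃ = -1 + 1 + 1 = 1  ✗
triangle: |2−1|=1 ≤ l₃=2 ≤ 2+1=3
parity: l₁+l₂+l₃ = 5 is odd

m_sum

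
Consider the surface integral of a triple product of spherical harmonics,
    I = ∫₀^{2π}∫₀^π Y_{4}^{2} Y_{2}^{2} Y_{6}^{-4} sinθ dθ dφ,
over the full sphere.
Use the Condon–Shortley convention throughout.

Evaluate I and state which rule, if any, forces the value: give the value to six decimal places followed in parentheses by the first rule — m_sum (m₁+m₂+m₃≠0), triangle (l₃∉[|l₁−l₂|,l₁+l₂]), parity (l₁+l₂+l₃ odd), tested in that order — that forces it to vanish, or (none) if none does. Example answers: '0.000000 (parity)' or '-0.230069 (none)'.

0.230476 (none)

Rules hold: Σm=0, L=12 even, 2≤6≤6.
N = 9·5·13 = 585
Δ = 0!·8!·4!/13! = 1/6435
Racah Σ t=0..0: t=0:+1/2304 = 1/2304
⇒ 3j(4 2 6; 0 0 0)² = 5/143, sgn +1
Racah Σ t=0..0: t=0:+1/34560 = 1/34560
⇒ 3j(4 2 6; 2 2 -4)² = 14/429, sgn +1
4πI² = N·(3j₀)²·(3jₘ)² = 1050/1573
I = +1·√(0.667514/4π) = 0.23047581
No selection rule forces the value: the integral is nonzero (none).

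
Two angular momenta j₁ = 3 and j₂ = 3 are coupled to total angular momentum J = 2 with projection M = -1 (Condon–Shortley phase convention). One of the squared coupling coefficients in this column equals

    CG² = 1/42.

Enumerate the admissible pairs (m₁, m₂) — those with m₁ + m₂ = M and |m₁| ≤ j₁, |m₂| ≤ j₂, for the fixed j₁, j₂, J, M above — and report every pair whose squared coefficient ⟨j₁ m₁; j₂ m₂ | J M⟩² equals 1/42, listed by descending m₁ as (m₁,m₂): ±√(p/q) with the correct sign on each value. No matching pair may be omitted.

Admissible pairs with m₁+m₂ = M = -1: (-3,2), (-2,1), (-1,0), (0,-1), (1,-2), (2,-3)
  (m₁,m₂)=(2,-3): CG² = 25/84, CG = +√(25/84)
  (m₁,m₂)=(1,-2): CG² = 5/28, CG = −√(5/28)
  (m₁,m₂)=(0,-1): CG² = 1/42, CG = +√(1/42)   ← matches the target
  (m₁,m₂)=(-1,0): CG² = 1/42, CG = +√(1/42)   ← matches the target
  (m₁,m₂)=(-2,1): CG² = 5/28, CG = −√(5/28)
  (m₁,m₂)=(-3,2): CG² = 25/84, CG = +√(25/84)
Pairs with CG² = 1/42: (0,-1): +√(1/42); (-1,0): +√(1/42)

(0,-1): +√(1/42); (-1,0): +√(1/42)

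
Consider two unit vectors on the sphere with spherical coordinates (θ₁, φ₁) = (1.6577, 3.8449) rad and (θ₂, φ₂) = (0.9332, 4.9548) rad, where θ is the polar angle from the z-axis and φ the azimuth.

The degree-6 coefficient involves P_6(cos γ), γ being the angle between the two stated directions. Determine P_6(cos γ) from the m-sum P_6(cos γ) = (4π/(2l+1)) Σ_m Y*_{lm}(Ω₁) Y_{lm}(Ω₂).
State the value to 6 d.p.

Term-by-term m-sum for l=6 (normalisation 4π/13 = 0.966644):
  term(m=-6) = +0.057110-0.022560i   from Y*(Ω₁)=-0.223312-0.416113i, Y(Ω₂)=-0.015092+0.129148i
  term(m=-5) = -0.035322-0.031846i   from Y*(Ω₁)=-0.132625-0.052196i, Y(Ω₂)=+0.312439+0.117154i
  term(m=-4) = +0.037425-0.133774i   from Y*(Ω₁)=+0.305085-0.103941i, Y(Ω₂)=+0.243766-0.355433i
  term(m=-3) = -0.028930+0.005507i   from Y*(Ω₁)=+0.083716-0.139936i, Y(Ω₂)=-0.120063-0.134910i
  term(m=-2) = +0.043943+0.057924i   from Y*(Ω₁)=+0.045767+0.276250i, Y(Ω₂)=+0.229728-0.121010i
  term(m=-1) = +0.022169-0.044644i   from Y*(Ω₁)=+0.129757+0.110029i, Y(Ω₂)=-0.070329-0.284419i
  term(m=+0) = -0.050087-0.000000i   from Y*(Ω₁)=-0.268693-0.000000i, Y(Ω₂)=+0.186410+0.000000i
  term(m=+1) = +0.022169+0.044644i   from Y*(Ω₁)=-0.129757+0.110029i, Y(Ω₂)=+0.070329-0.284419i
  term(m=+2) = +0.043943-0.057924i   from Y*(Ω₁)=+0.045767-0.276250i, Y(Ω₂)=+0.229728+0.121010i
  term(m=+3) = -0.028930-0.005507i   from Y*(Ω₁)=-0.083716-0.139936i, Y(Ω₂)=+0.120063-0.134910i
  term(m=+4) = +0.037425+0.133774i   from Y*(Ω₁)=+0.305085+0.103941i, Y(Ω₂)=+0.243766+0.355433i
  term(m=+5) = -0.035322+0.031846i   from Y*(Ω₁)=+0.132625-0.052196i, Y(Ω₂)=-0.312439+0.117154i
  term(m=+6) = +0.057110+0.022560i   from Y*(Ω₁)=-0.223312+0.416113i, Y(Ω₂)=-0.015092-0.129148i
Accumulated sum +0.142703+0.000000i; after 4π/(2l+1) scaling, +0.137943+0.000000i ⇒ P_6 = 0.137943

0.137943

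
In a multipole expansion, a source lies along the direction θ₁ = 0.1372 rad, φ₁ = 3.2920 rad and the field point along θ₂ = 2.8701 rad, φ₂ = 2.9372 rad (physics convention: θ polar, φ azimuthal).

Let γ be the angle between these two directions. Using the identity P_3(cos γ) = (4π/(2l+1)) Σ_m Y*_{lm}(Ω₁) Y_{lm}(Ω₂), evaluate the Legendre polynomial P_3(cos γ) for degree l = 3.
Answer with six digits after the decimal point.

Term-by-term m-sum for l=3 (normalisation 4π/7 = 1.795196):
  term(m=-3) = +0.000004+0.000008i   from Y*(Ω₁)=-0.000961-0.000465i, Y(Ω₂)=-0.006580-0.004630i
  term(m=-2) = -0.001017-0.000874i   from Y*(Ω₁)=+0.018087+0.005611i, Y(Ω₂)=-0.064970-0.028144i
  term(m=-1) = +0.051086+0.018926i   from Y*(Ω₁)=-0.170722-0.025873i, Y(Ω₂)=-0.308938-0.064039i
  term(m=+0) = -0.415631+0.000000i   from Y*(Ω₁)=+0.704764-0.000000i, Y(Ω₂)=-0.589745+0.000000i
  term(m=+1) = +0.051086-0.018926i   from Y*(Ω₁)=+0.170722-0.025873i, Y(Ω₂)=+0.308938-0.064039i
  term(m=+2) = -0.001017+0.000874i   from Y*(Ω₁)=+0.018087-0.005611i, Y(Ω₂)=-0.064970+0.028144i
  term(m=+3) = +0.000004-0.000008i   from Y*(Ω₁)=+0.000961-0.000465i, Y(Ω₂)=+0.006580-0.004630i
Total Σ_m = -0.315486+0.000000i. Multiply by 1.795196: -0.566359+0.000000i. P_3(cos γ) = -0.566359

-0.566359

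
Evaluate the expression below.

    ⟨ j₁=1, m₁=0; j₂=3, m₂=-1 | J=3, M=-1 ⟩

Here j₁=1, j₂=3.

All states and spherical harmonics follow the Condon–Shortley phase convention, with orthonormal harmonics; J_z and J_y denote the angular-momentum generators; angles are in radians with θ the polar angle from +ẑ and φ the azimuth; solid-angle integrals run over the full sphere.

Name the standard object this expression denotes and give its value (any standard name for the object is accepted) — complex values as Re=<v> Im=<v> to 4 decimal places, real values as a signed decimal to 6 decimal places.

Clebsch–Gordan coefficient, +√(1/12) ≈ +0.288675

This is a Clebsch–Gordan (vector-coupling) coefficient.
triangle: 1!*1!*5!/8! = 120/40320
(j±m)!: 1!*1!*2!*4!*2!*4! = 2304
prefactor² = (2J+1)*Δ*N² = 48
  k=0: +1/(0!*1!*1!*2!*0!*3!) = 1/12
  k=1: −1/(1!*0!*0!*1!*1!*4!) = -1/24
Σ = 1/24  ⇒  CG² = 48*(1/24)² = 1/12
CG = +√(1/12) = +0.288675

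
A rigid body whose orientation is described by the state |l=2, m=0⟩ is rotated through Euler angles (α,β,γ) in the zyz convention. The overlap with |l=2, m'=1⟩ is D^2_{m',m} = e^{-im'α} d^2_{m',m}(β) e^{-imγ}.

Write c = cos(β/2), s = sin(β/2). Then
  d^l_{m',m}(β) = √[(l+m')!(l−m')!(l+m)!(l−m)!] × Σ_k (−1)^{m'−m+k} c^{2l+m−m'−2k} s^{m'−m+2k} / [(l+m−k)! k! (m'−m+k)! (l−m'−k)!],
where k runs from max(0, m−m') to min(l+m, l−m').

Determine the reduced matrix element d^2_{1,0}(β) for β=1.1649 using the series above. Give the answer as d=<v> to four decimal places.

d^2_{1,0}(β=1.1649) via the finite sum:
c=cos(1.164900/2)=0.835117, s=sin(1.164900/2)=0.550072; N=√[6·1·2·2]=4.898979
The bounds max(0,m−m')=0 and min(l+m,l−m')=1 give 2 terms
  k=0: (−1)^1·4.8990/(2)·0.8351^3·0.5501^1 = -0.784761
  k=1: (−1)^2·4.8990/(2)·0.8351^1·0.5501^3 = +0.340472
d^2_{1,0}(1.1649) = -0.784761 +0.340472 = -0.444290

d=-0.4443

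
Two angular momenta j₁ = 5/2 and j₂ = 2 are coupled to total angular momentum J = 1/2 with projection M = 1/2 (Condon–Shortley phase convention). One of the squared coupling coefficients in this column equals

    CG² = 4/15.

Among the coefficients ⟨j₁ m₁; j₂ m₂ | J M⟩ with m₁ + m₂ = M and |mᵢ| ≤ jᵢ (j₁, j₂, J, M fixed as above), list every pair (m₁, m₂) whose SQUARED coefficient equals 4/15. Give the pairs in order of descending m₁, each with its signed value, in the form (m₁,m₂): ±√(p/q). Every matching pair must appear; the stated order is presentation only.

Admissible pairs with m₁+m₂ = M = 1/2: (-3/2,2), (-1/2,1), (1/2,0), (3/2,-1), (5/2,-2)
  (m₁,m₂)=(5/2,-2): CG² = 1/3, CG = +√(1/3)
  (m₁,m₂)=(3/2,-1): CG² = 4/15, CG = −√(4/15)   ← matches the target
  (m₁,m₂)=(1/2,0): CG² = 1/5, CG = +√(1/5)
  (m₁,m₂)=(-1/2,1): CG² = 2/15, CG = −√(2/15)
  (m₁,m₂)=(-3/2,2): CG² = 1/15, CG = +√(1/15)
Pairs with CG² = 4/15: (3/2,-1): −√(4/15)

(3/2,-1): −√(4/15)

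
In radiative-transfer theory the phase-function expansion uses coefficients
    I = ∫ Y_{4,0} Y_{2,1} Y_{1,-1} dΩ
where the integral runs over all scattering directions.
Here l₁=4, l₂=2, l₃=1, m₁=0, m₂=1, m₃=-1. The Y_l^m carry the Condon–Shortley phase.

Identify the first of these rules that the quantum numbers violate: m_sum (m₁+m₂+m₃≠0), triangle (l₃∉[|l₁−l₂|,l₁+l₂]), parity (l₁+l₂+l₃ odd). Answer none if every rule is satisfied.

triangle

Σmᵢ = 0  ✓
l₃∈[|l₁−l₂|,l₁+l₂]=[2,6] required, l₃=1 fails  ✗
Σlᵢ = 7 ⇒ odd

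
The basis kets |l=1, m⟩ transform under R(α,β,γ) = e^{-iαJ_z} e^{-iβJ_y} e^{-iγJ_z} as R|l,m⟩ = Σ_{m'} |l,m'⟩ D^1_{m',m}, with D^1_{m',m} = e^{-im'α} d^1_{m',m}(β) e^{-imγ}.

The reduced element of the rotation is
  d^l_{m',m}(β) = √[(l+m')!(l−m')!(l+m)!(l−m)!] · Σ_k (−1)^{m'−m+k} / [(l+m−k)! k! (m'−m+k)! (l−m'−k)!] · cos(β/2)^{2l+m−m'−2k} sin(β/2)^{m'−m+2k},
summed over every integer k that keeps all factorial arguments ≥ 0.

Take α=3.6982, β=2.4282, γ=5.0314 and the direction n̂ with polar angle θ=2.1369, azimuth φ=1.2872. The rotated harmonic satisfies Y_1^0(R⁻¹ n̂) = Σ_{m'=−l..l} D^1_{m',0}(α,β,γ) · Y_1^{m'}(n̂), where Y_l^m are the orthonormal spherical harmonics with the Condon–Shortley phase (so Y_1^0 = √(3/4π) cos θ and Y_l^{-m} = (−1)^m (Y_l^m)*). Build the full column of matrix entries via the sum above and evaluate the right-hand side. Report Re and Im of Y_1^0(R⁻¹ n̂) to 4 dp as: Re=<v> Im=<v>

Re=-0.0028 Im=0.0000

Need the full column D^1_{m',0} for m'=−1..1 at α=3.6982, β=2.4282, γ=5.0314.
cos(β/2)=0.349180, sin(β/2)=0.937056
d^1_{-1,0}: single k=1 term ⇒ +0.462733;  D = -0.392884-0.244466i
d^1_{0,0}: k∈[0..1] ⇒ +0.121927 -0.878073 = -0.756146;  D = -0.756146+0.000000i
d^1_{1,0}: single k=0 term ⇒ -0.462733;  D = +0.392884-0.244466i
Y_1^{m'}(θ=2.1369,φ=1.2872) and Σ D·Y over m':
  (-0.3929-0.2445i)·(+0.0816-0.2799i)  (-0.7561+0.0000i)·(-0.2621+0.0000i)  (+0.3929-0.2445i)·(-0.0816-0.2799i)
Y_1^0(R⁻¹ n̂) = -0.002831+0.000000i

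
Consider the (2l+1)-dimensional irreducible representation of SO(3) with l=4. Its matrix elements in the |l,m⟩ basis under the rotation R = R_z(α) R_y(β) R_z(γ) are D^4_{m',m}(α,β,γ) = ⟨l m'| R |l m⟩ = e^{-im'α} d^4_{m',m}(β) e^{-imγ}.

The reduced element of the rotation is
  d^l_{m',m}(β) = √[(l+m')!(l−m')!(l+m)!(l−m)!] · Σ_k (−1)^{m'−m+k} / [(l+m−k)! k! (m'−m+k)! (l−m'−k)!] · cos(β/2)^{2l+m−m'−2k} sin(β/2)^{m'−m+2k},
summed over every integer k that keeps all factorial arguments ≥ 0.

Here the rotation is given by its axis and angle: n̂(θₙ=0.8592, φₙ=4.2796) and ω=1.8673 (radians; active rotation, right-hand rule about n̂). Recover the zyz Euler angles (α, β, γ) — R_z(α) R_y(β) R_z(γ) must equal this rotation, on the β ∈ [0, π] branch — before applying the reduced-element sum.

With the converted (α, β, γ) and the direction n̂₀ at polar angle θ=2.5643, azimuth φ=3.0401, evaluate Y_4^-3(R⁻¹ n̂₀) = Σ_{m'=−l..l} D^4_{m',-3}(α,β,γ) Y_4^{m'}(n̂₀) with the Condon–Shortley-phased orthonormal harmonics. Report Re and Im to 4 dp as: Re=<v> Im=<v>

Axis–angle → zyz. n̂ = (sinθₙcosφₙ, sinθₙsinφₙ, cosθₙ) = (-0.317623, -0.687495, +0.653044), ω = 1.8673.
R = I cosω + sinω [n̂]ₓ + (1−cosω) n̂n̂ᵀ gives
  R = [-0.161817, -0.342381, -0.925522; +0.906713, +0.318569, -0.276378; +0.389469, -0.883905, +0.258892]
β = atan2(√(R₁₃²+R₂₃²), R₃₃) = 1.308922; α = atan2(R₂₃, R₁₃) mod 2π = 3.431782; γ = atan2(R₃₂, −R₃₁) mod 2π = 4.297360
Need the full column D^4_{m',-3} for m'=−4..4 at α=3.4318, β=1.3089, γ=4.2974.
cos(β/2)=0.793376, sin(β/2)=0.608732
d^4_{-4,-3}: single k=1 term ⇒ +0.340663;  D = +0.028694+0.339453i
d^4_{-3,-3}: k∈[0..1] ⇒ +0.156976 -0.646882 = -0.489906;  D = +0.179220+0.455947i
d^4_{-2,-3}: k∈[0..1] ⇒ -0.450655 +0.795900 = +0.345245;  D = +0.212958+0.271742i
d^4_{-1,-3}: k∈[0..1] ⇒ +0.733495 -0.719680 = +0.013815;  D = -0.011277-0.007981i
d^4_{0,-3}: k∈[0..1] ⇒ -0.838953 +0.493891 = -0.345062;  D = -0.326920-0.110413i
d^4_{1,-3}: k∈[0..1] ⇒ +0.719680 -0.254205 = +0.465475;  D = -0.465181-0.016530i
d^4_{2,-3}: k∈[0..1] ⇒ -0.468546 +0.091944 = -0.376602;  D = -0.364455+0.094876i
d^4_{3,-3}: k∈[0..1] ⇒ +0.224188 -0.018854 = +0.205333;  D = -0.175601+0.106424i
d^4_{4,-3}: single k=0 term ⇒ -0.069503;  D = -0.046647+0.051525i
Y_4^{m'}(θ=2.5643,φ=3.0401) and Σ D·Y over m':
  (+0.0287+0.3395i)·(+0.0361+0.0155i)  (+0.1792+0.4559i)·(+0.1626+0.0511i)  (+0.2130+0.2717i)·(+0.3821+0.0786i)  (-0.0113-0.0080i)·(+0.4122+0.0420i)  (-0.3269-0.1104i)·(-0.0856+0.0000i)  (-0.4652-0.0165i)·(-0.4122+0.0420i)  (-0.3645+0.0949i)·(+0.3821-0.0786i)  (-0.1756+0.1064i)·(-0.1626+0.0511i)  (-0.0466+0.0515i)·(+0.0361-0.0155i)
Y_4^-3(R⁻¹ n̂) = +0.168164+0.250761i

Re=0.1682 Im=0.2508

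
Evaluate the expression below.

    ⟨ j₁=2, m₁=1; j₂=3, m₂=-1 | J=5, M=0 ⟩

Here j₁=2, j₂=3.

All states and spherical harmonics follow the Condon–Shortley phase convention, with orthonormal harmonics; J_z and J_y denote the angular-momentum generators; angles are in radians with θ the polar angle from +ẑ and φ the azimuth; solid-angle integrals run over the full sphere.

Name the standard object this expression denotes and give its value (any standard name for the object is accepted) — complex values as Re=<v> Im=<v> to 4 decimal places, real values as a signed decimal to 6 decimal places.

This is a Clebsch–Gordan (vector-coupling) coefficient.
triangle: 0!×4!×6!/11! = 17280/39916800
(j±m)!: 3!×1!×2!×4!×5!×5! = 4147200
prefactor² = (2J+1)×Δ×N² = 138240/7
  k=0: +1/(0!×0!×1!×2!×3!×4!) = 1/288
Σ = 1/288  ⇒  CG² = 138240/7×(1/288)² = 5/21
CG = +√(5/21) = +0.487950

Clebsch–Gordan coefficient, +√(5/21) ≈ +0.487950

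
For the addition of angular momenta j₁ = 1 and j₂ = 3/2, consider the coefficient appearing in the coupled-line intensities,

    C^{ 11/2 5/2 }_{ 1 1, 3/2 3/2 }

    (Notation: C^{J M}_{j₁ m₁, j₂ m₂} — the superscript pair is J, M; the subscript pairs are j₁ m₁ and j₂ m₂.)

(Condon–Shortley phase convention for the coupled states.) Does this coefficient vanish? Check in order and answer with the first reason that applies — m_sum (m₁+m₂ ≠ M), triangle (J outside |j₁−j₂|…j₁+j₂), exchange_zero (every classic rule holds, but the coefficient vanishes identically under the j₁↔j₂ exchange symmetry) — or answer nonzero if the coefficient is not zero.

triangle

m-sum: m₁+m₂ = 1+3/2 = 5/2, M = 5/2  ✓
triangle: need |j₁−j₂| ≤ J ≤ j₁+j₂, i.e. J ∈ [1/2, 5/2]; J = 11/2 is outside ✗ ⇒ coefficient is 0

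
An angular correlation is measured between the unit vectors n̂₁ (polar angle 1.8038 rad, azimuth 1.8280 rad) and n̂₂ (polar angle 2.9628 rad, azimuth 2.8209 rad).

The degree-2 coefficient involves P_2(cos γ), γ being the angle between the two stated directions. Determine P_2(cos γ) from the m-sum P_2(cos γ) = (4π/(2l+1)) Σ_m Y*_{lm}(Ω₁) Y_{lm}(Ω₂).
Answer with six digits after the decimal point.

-0.344722

Summing Y*_{l m}(θ₁,φ₁)·Y_{l m}(θ₂,φ₂) over m ∈ [−2, 2]; prefactor 4π/(2·2+1) = 2.513274:
  m=-2: Y*=-0.31836 - 0.17992j  Y=0.00979 + 0.00731j  product -0.00180 - 0.00409j
  m=-1: Y*=0.04415 - 0.16785j  Y=0.12831 + 0.04262j  product 0.01282 - 0.01966j
  m=+0: Y*=-0.26495 + 0.00000j  Y=0.60086 + 0.00000j  product -0.15919 + 0.00000j
  m=+1: Y*=-0.04415 - 0.16785j  Y=-0.12831 + 0.04262j  product 0.01282 + 0.01966j
  m=+2: Y*=-0.31836 + 0.17992j  Y=0.00979 - 0.00731j  product -0.00180 + 0.00409j
Σ over m = -0.13716 + 0.00000j; ×(4π/5) → -0.34472 + 0.00000j. Real part: -0.344722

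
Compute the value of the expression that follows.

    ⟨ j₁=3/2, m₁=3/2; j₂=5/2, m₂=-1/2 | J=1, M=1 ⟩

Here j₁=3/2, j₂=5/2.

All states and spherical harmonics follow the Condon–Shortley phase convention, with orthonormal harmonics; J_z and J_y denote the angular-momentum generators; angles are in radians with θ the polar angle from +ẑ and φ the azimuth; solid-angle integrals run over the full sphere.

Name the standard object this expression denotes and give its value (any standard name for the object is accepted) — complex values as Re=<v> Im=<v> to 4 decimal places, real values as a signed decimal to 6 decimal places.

Clebsch–Gordan coefficient, +√(1/20) ≈ +0.223607

This is a Clebsch–Gordan (vector-coupling) coefficient.
j₁+j₂−J=3  J+j₁−j₂=0  J−j₁+j₂=2  j₁+j₂+J+1=6
(j₁±m₁, j₂±m₂, J±M) = (3,0,2,3,2,0)
P² = 36/5
sum k=0..0:
  [0] +1/12 = 1/12
S = 1/12
C² = P²·S² = 1/20 ; C = +0.223607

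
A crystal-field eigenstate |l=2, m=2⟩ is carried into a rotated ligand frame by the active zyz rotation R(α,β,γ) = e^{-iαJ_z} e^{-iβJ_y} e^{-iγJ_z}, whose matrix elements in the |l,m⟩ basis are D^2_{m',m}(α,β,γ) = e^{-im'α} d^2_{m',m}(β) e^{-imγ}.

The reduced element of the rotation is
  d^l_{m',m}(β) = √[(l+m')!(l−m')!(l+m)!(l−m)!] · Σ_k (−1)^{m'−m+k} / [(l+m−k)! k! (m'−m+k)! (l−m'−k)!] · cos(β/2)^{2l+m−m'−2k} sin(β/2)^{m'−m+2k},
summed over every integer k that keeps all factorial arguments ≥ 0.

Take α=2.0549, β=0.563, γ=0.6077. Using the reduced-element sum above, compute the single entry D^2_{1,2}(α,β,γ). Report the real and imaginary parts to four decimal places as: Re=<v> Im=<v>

First d^2_{1,2}(β=0.5630), then the phase factors e^{-i(1)α} and e^{-i(2)γ}:
Half-angle: c=0.960640, s=0.277797. N=√(6·1·24·1)=12.000000
k∈{1} keeps every argument non-negative
  k=1: (−1)^0·12.0000/(6)·0.9606^3·0.2778^1 = +0.492537
d^2_{1,2}(0.5630) = +0.492537
Phases: e^{-i·(1)·2.0549}=-0.465415-0.885092i, e^{-i·(2)·0.6077}=+0.347962-0.937509i ⇒ D=-0.488463+0.063218i

Re=-0.4885 Im=0.0632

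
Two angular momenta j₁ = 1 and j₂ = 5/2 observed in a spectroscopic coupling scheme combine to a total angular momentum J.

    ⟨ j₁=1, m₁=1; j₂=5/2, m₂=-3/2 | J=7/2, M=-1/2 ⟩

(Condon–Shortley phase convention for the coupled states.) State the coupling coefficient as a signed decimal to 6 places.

+0.377964

triangle: 0!×2!×5!/8! = 240/40320
(j±m)!: 2!×0!×1!×4!×3!×4! = 6912
prefactor² = (2J+1)×Δ×N² = 2304/7
  k=0: +1/(0!×0!×0!×1!×2!×4!) = 1/48
Σ = 1/48  ⇒  CG² = 2304/7×(1/48)² = 1/7
CG = +√(1/7) = +0.377964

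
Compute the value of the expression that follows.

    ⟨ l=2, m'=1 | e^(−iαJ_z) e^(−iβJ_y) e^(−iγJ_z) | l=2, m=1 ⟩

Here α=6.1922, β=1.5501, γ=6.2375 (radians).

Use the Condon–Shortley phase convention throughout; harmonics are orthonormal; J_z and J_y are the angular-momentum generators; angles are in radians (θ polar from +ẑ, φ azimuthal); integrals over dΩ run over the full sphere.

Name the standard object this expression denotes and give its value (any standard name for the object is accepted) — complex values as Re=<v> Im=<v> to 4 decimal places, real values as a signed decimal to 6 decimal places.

This is a Wigner D-matrix element — the rotation-matrix element ⟨l m'| R(α,β,γ) |l m⟩ in the angular-momentum basis.
Split into d^2_{1,1}(β=1.5501) × two z-phases.
Half-angle: c=0.714386, s=0.699752. N=√(6·1·6·1)=6.000000
The bounds max(0,m−m')=0 and min(l+m,l−m')=1 give 2 terms
  k=0: (−1)^0·6.0000/(6)·0.7144^4·0.6998^0 = +0.260454
  k=1: (−1)^1·6.0000/(2)·0.7144^2·0.6998^2 = -0.749679
d^2_{1,1}(1.5501) = +0.260454 -0.749679 = -0.489224
Attach z-rotation phases: D = e^{-i(1)(6.1922)}·(-0.489224)·e^{-i(1)(6.2375)} = -0.484662-0.066655i

Wigner D-matrix element, Re=-0.4847 Im=-0.0667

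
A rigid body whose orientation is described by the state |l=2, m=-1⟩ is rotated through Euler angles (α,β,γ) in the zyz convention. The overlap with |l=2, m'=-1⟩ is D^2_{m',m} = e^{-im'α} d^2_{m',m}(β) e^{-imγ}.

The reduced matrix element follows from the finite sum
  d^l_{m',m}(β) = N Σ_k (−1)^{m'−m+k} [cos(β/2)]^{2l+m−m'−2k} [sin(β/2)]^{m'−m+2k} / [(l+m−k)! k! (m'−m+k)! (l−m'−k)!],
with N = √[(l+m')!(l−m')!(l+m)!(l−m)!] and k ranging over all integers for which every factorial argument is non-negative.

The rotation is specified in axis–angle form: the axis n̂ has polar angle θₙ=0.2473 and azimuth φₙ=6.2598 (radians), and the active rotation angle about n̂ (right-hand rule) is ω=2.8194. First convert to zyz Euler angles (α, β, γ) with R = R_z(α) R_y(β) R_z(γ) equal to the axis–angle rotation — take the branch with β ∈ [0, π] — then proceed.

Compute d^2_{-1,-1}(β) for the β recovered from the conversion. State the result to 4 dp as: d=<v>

Axis–angle → zyz. n̂ = (sinθₙcosφₙ, sinθₙsinφₙ, cosθₙ) = (+0.244720, -0.005724, +0.969577), ω = 2.8194.
R = I cosω + sinω [n̂]ₓ + (1−cosω) n̂n̂ᵀ gives
  R = [-0.831849, -0.309743, +0.460528; +0.304284, -0.948480, -0.088304; +0.464153, +0.066676, +0.883242]
β = atan2(√(R₁₃²+R₂₃²), R₃₃) = 0.488065; α = atan2(R₂₃, R₁₃) mod 2π = 6.093740; γ = atan2(R₃₂, −R₃₁) mod 2π = 2.998918
d^2_{-1,-1}(β=0.4881) via the finite sum:
c=cos(0.488065/2)=0.970372, s=sin(0.488065/2)=0.241618; N=√[1·6·1·6]=6.000000
k∈{0,1} keeps every argument non-negative
  k=0: (−1)^0·6.0000/(6)·0.9704^4·0.2416^0 = +0.886650
  k=1: (−1)^1·6.0000/(2)·0.9704^2·0.2416^2 = -0.164913
d^2_{-1,-1}(0.4881) = +0.886650 -0.164913 = +0.721737

d=0.7217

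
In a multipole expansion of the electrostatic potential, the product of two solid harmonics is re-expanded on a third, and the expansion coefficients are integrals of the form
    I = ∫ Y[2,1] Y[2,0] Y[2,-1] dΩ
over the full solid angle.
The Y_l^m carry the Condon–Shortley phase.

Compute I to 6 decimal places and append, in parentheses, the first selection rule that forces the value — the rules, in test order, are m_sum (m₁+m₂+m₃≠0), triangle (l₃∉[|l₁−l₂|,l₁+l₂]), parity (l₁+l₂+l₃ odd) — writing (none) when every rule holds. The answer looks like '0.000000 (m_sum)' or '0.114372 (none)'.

-0.090112 (none)

Rules hold: Σm=0, L=6 even, 0≤2≤4.
N = 5·5·5 = 125
Δ = 2!·2!·2!/7! = 1/630
Racah Σ t=0..2: t=0:+1/8 t=1:−1/1 t=2:+1/8 = -3/4
⇒ 3j(2 2 2; 0 0 0)² = 2/35, sgn -1
Racah Σ t=0..1: t=0:+1/4 t=1:−1/2 = -1/4
⇒ 3j(2 2 2; 1 0 -1)² = 1/70, sgn +1
4πI² = N·(3j₀)²·(3jₘ)² = 5/49
I = -1·√(0.102041/4π) = -0.09011188
No selection rule forces the value: the integral is nonzero (none).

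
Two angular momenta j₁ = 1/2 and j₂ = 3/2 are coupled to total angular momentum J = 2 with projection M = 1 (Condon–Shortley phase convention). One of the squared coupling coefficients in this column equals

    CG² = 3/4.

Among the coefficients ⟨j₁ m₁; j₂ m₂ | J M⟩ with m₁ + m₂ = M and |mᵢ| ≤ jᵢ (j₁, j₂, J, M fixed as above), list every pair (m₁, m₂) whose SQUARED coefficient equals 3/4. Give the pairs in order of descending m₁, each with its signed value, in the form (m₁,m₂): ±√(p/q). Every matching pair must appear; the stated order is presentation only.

Admissible pairs with m₁+m₂ = M = 1: (-1/2,3/2), (1/2,1/2)
  (m₁,m₂)=(1/2,1/2): CG² = 3/4, CG = +√(3/4)   ← matches the target
  (m₁,m₂)=(-1/2,3/2): CG² = 1/4, CG = +√(1/4)
Pairs with CG² = 3/4: (1/2,1/2): +√(3/4)

(1/2,1/2): +√(3/4)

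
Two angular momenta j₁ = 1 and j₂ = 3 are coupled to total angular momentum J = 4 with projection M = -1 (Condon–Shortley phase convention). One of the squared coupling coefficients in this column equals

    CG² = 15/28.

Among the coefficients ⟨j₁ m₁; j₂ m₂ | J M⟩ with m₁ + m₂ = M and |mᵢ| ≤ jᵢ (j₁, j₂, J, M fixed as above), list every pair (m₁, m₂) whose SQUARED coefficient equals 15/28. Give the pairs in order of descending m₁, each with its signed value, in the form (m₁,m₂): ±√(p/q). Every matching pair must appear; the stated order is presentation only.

Admissible pairs with m₁+m₂ = M = -1: (-1,0), (0,-1), (1,-2)
  (m₁,m₂)=(1,-2): CG² = 3/28, CG = +√(3/28)
  (m₁,m₂)=(0,-1): CG² = 15/28, CG = +√(15/28)   ← matches the target
  (m₁,m₂)=(-1,0): CG² = 5/14, CG = +√(5/14)
Pairs with CG² = 15/28: (0,-1): +√(15/28)

(0,-1): +√(15/28)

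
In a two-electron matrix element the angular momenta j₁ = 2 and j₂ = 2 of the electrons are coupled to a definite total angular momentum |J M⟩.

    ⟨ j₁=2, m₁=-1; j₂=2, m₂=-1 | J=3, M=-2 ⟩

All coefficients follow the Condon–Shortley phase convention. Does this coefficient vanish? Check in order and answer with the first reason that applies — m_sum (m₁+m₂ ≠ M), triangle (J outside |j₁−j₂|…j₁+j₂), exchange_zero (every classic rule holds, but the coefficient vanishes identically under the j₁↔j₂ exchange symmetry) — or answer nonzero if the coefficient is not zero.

m-sum: m₁+m₂ = -1+(-1) = -2, M = -2  ✓
triangle: |j₁−j₂| = 0 ≤ J = 3 ≤ j₁+j₂ = 4  ✓
exchange: j₁=j₂ and m₁=m₂, and (−1)^(j₁+j₂−J) = (−1)^1 = −1 forces ⟨j₁m₁;j₂m₂|JM⟩ = −⟨j₂m₂;j₁m₁|JM⟩ = −⟨j₁m₁;j₂m₂|JM⟩ ⇒ the coefficient vanishes identically
Racah sum check: Σ_k collapses to 0 ⇒ CG = 0

exchange_zero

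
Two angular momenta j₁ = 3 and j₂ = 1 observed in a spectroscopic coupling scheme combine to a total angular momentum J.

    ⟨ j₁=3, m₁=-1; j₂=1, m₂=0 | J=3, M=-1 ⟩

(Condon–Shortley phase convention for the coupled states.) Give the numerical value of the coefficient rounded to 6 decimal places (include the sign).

√[7·1!5!1!/8! · 2!4!1!1!2!4!] = √(48)
  +(−1)^0/∏(0,1,4,1,1,0)! = 1/24  (running 1/24)
  +(−1)^1/∏(1,0,3,0,2,1)! = -1/12  (running -1/24)
⟨..|..⟩ = √(48)·(-1/24) = -0.288675

−√(1/12) ≈ -0.288675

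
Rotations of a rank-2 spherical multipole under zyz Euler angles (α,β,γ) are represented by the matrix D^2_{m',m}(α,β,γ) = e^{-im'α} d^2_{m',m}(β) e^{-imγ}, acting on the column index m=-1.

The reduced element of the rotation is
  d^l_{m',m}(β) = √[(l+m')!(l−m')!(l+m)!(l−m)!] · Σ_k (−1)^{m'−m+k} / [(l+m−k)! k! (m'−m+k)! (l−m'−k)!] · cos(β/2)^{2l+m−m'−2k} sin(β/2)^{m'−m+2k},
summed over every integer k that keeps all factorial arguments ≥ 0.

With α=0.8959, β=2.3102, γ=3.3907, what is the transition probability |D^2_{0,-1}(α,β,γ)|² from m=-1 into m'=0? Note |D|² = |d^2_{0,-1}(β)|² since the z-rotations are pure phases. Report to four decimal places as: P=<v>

P=0.3718

Split into d^2_{0,-1}(β=2.3102) × two z-phases.
With c≡cos(β/2)=0.403827 and s≡sin(β/2)=0.914835, N=[2·2·1·6]^{1/2}=4.898979
Admissible k: 0..1 (factorial args all ≥0)
  k=0: (−1)^1·4.8990/(2)·0.4038^3·0.9148^1 = -0.147572
  k=1: (−1)^2·4.8990/(2)·0.4038^1·0.9148^3 = +0.757356
d^2_{0,-1}(2.3102) = -0.147572 +0.757356 = +0.609783
|D^2_{0,-1}|² = |d^2_{0,-1}(β)|² = (+0.609783)² = 0.371836 (the z-rotation phases have unit modulus)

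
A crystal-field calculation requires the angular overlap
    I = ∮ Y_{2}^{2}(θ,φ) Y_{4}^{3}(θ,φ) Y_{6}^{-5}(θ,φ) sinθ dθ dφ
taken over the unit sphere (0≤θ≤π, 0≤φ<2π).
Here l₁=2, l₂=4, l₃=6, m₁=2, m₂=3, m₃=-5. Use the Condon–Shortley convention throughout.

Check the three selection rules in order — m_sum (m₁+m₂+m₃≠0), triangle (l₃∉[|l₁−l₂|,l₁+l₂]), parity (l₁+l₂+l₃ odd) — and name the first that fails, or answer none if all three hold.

none

Σmᵢ = 0  ✓
l₃∈[|l₁−l₂|,l₁+l₂]=[2,6], have l₃=6  ✓
Σlᵢ = 12 ⇒ even  ✓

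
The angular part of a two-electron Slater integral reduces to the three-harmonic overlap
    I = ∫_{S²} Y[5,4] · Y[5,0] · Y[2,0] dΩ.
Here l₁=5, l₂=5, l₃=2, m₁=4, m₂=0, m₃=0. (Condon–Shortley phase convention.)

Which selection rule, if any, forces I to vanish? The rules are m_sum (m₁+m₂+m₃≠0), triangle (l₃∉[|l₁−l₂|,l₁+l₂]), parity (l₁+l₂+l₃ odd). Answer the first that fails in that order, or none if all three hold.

m_sum

Σmᵢ = 4  ✗
l₃∈[|l₁−l₂|,l₁+l₂]=[0,10], have l₃=2
Σlᵢ = 12 ⇒ even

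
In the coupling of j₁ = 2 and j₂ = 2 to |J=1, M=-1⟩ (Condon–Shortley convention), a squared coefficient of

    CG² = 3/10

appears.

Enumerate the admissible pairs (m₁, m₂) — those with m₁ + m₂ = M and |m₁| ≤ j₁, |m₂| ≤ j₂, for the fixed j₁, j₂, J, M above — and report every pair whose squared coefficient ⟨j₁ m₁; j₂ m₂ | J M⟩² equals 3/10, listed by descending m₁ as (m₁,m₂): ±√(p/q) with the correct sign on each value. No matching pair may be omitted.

(0,-1): −√(3/10); (-1,0): +√(3/10)

Admissible pairs with m₁+m₂ = M = -1: (-2,1), (-1,0), (0,-1), (1,-2)
  (m₁,m₂)=(1,-2): CG² = 1/5, CG = +√(1/5)
  (m₁,m₂)=(0,-1): CG² = 3/10, CG = −√(3/10)   ← matches the target
  (m₁,m₂)=(-1,0): CG² = 3/10, CG = +√(3/10)   ← matches the target
  (m₁,m₂)=(-2,1): CG² = 1/5, CG = −√(1/5)
Pairs with CG² = 3/10: (0,-1): −√(3/10); (-1,0): +√(3/10)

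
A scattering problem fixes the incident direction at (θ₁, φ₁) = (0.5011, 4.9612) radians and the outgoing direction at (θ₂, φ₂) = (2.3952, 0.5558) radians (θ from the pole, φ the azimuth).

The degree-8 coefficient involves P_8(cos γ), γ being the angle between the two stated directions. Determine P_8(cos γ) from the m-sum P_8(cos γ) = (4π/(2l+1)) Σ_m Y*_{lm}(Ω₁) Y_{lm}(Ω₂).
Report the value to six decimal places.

Addition theorem: P_8(cos γ) = (4π/17) Σ_m Y*_{lm}(Ω₁) Y_{lm}(Ω₂), m = −8…8:
  term(m=-8) = -0.000026-0.000022i   from Y*(Ω₁)=-0.000596+0.001335i, Y(Ω₂)=-0.006121+0.022467i
  term(m=-7) = -0.000900+0.000588i   from Y*(Ω₁)=-0.010521-0.001815i, Y(Ω₂)=+0.073757-0.068575i
  term(m=-6) = +0.003412+0.012275i   from Y*(Ω₁)=-0.003796-0.048606i, Y(Ω₂)=-0.256460+0.050176i
  term(m=-5) = +0.068202+0.002446i   from Y*(Ω₁)=+0.147550-0.050003i, Y(Ω₂)=+0.409576+0.155379i
  term(m=-4) = +0.049735-0.139339i   from Y*(Ω₁)=+0.190842+0.294132i, Y(Ω₂)=-0.256173-0.335303i
  term(m=-3) = -0.026046-0.019793i   from Y*(Ω₁)=-0.350438+0.378869i, Y(Ω₂)=+0.006114+0.063092i
  term(m=-2) = +0.103945-0.073266i   from Y*(Ω₁)=-0.317728-0.172596i, Y(Ω₂)=-0.155887+0.315275i
  term(m=-1) = +0.013643+0.043036i   from Y*(Ω₁)=-0.045684+0.179806i, Y(Ω₂)=+0.206725-0.128400i
  term(m=+0) = -0.124262-0.000000i   from Y*(Ω₁)=-0.436357-0.000000i, Y(Ω₂)=+0.284772+0.000000i
  term(m=+1) = +0.013643-0.043036i   from Y*(Ω₁)=+0.045684+0.179806i, Y(Ω₂)=-0.206725-0.128400i
  term(m=+2) = +0.103945+0.073266i   from Y*(Ω₁)=-0.317728+0.172596i, Y(Ω₂)=-0.155887-0.315275i
  term(m=+3) = -0.026046+0.019793i   from Y*(Ω₁)=+0.350438+0.378869i, Y(Ω₂)=-0.006114+0.063092i
  term(m=+4) = +0.049735+0.139339i   from Y*(Ω₁)=+0.190842-0.294132i, Y(Ω₂)=-0.256173+0.335303i
  term(m=+5) = +0.068202-0.002446i   from Y*(Ω₁)=-0.147550-0.050003i, Y(Ω₂)=-0.409576+0.155379i
  term(m=+6) = +0.003412-0.012275i   from Y*(Ω₁)=-0.003796+0.048606i, Y(Ω₂)=-0.256460-0.050176i
  term(m=+7) = -0.000900-0.000588i   from Y*(Ω₁)=+0.010521-0.001815i, Y(Ω₂)=-0.073757-0.068575i
  term(m=+8) = -0.000026+0.000022i   from Y*(Ω₁)=-0.000596-0.001335i, Y(Ω₂)=-0.006121-0.022467i
Accumulated sum +0.299667+0.000000i; after 4π/(2l+1) scaling, +0.221513+0.000000i ⇒ P_8 = 0.221513

0.221513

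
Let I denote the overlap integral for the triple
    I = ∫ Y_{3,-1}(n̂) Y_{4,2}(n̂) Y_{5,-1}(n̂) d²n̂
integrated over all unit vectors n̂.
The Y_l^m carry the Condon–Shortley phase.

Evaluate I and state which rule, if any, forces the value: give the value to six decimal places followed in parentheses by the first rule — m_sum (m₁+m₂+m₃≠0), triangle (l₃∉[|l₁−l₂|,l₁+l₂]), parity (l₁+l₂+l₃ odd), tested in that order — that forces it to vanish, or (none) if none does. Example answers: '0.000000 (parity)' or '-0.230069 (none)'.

m-sum 0 ✓  L=12 even ✓  1≤5≤7 ✓
Π(2lᵢ+1) = 7×9×11 = 693
triangle coeff Δ(3,4,5) = 1/180180
Σ_t [0,2]: t=0:+1/576 t=1:−1/144 t=2:+1/576 = -1/288
(3j)²=20/1001 [(3 4 5; 0 0 0)], sign=+1
Σ_t [0,2]: t=0:+1/34560 t=1:−1/720 t=2:+1/384 = 43/34560
(3j)²=1849/180180 [(3 4 5; -1 2 -1)], sign=+1
⇒ 4πI² = 1849/13013
I = (+1)√(1849/13013/(4π)) = 0.10633465
No selection rule forces the value: the integral is nonzero (none).

0.106335 (none)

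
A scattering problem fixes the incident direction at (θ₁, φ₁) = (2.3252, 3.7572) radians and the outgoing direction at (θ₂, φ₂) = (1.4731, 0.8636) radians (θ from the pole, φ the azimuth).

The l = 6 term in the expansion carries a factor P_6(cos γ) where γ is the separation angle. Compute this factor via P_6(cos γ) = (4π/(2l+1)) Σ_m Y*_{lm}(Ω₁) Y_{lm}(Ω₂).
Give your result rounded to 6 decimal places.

-0.332820

Expand P_6 via completeness: Σ_{m} conj(Y_{6,m}) at Ω₁ times Y_{6,m} at Ω₂ —
  [-6]  conj(Y_{6,-6})(Ω₁) = -0.06157 - 0.03793j ; Y_{6,-6}(Ω₂) = 0.21227 + 0.41869j ; Δ = 0.00281 - 0.03383j
  [-5]  conj(Y_{6,-5})(Ω₁) = -0.23497 + 0.01495j ; Y_{6,-5}(Ω₂) = -0.06124 + 0.14714j ; Δ = 0.01219 - 0.03549j
  [-4]  conj(Y_{6,-4})(Ω₁) = -0.32554 + 0.26280j ; Y_{6,-4}(Ω₂) = 0.29818 - 0.09644j ; Δ = -0.07173 + 0.10976j
  [-3]  conj(Y_{6,-3})(Ω₁) = -0.10157 + 0.35859j ; Y_{6,-3}(Ω₂) = 0.15452 + 0.09491j ; Δ = -0.04973 + 0.04577j
  [-2]  conj(Y_{6,-2})(Ω₁) = -0.01054 - 0.02983j ; Y_{6,-2}(Ω₂) = -0.04179 - 0.26504j ; Δ = -0.00747 + 0.00404j
  [-1]  conj(Y_{6,-1})(Ω₁) = -0.30402 - 0.21503j ; Y_{6,-1}(Ω₂) = 0.12258 - 0.14342j ; Δ = -0.06811 + 0.01725j
  [+0]  conj(Y_{6,0})(Ω₁) = -0.07713 + 0.00000j ; Y_{6,0}(Ω₂) = -0.25614 + 0.00000j ; Δ = 0.01976 + 0.00000j
  [+1]  conj(Y_{6,1})(Ω₁) = 0.30402 - 0.21503j ; Y_{6,1}(Ω₂) = -0.12258 - 0.14342j ; Δ = -0.06811 - 0.01725j
  [+2]  conj(Y_{6,2})(Ω₁) = -0.01054 + 0.02983j ; Y_{6,2}(Ω₂) = -0.04179 + 0.26504j ; Δ = -0.00747 - 0.00404j
  [+3]  conj(Y_{6,3})(Ω₁) = 0.10157 + 0.35859j ; Y_{6,3}(Ω₂) = -0.15452 + 0.09491j ; Δ = -0.04973 - 0.04577j
  [+4]  conj(Y_{6,4})(Ω₁) = -0.32554 - 0.26280j ; Y_{6,4}(Ω₂) = 0.29818 + 0.09644j ; Δ = -0.07173 - 0.10976j
  [+5]  conj(Y_{6,5})(Ω₁) = 0.23497 + 0.01495j ; Y_{6,5}(Ω₂) = 0.06124 + 0.14714j ; Δ = 0.01219 + 0.03549j
  [+6]  conj(Y_{6,6})(Ω₁) = -0.06157 + 0.03793j ; Y_{6,6}(Ω₂) = 0.21227 - 0.41869j ; Δ = 0.00281 + 0.03383j
Accumulated sum -0.34430 + 0.00000j; after 4π/(2l+1) scaling, -0.33282 + 0.00000j ⇒ P_6 = -0.332820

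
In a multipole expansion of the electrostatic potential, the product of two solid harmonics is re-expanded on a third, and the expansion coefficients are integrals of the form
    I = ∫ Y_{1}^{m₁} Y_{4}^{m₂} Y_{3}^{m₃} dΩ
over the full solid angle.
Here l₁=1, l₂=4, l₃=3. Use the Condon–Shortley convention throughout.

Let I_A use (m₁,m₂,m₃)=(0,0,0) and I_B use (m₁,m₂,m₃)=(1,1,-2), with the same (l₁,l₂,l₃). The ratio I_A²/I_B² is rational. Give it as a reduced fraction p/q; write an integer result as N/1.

16/3

l's match ⇒ only the (l;m) 3-j factors differ between A and B.
A: triangle coeff Δ(1,4,3) = 1/252; Σ_t [1,1]: t=1:−1/36 = -1/36; (3j)²=4/63 [(1 4 3; 0 0 0)], sign=+1
B: triangle coeff Δ(1,4,3) = 1/252; Σ_t [0,0]: t=0:+1/240 = 1/240; (3j)²=1/84 [(1 4 3; 1 1 -2)], sign=-1
I_A²/I_B² = (4/63)/(1/84) = 16/3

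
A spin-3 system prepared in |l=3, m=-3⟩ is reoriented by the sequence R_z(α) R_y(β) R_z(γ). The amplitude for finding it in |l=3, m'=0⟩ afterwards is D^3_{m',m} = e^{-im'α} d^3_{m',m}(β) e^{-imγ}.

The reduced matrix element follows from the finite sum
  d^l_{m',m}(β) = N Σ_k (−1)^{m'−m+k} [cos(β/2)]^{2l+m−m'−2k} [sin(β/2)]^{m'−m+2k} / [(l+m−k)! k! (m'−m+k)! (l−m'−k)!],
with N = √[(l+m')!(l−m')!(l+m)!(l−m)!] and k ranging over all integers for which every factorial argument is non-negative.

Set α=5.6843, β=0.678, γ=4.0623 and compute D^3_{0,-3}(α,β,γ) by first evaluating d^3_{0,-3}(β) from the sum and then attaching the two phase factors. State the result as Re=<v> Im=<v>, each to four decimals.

Re=-0.1281 Im=0.0511

First d^3_{0,-3}(β=0.6780), then the phase factors e^{-i(0)α} and e^{-i(-3)γ}:
c=cos(0.678000/2)=0.943088, s=sin(0.678000/2)=0.332544; N=√[6·6·1·720]=160.996894
k∈{0} keeps every argument non-negative
  k=0: (−1)^3·160.9969/(36)·0.9431^3·0.3325^3 = -0.137949
d^3_{0,-3}(0.6780) = -0.137949
D = (+1.000000+0.000000i)·(-0.137949)·(+0.928861-0.370429i) = -0.128136+0.051100i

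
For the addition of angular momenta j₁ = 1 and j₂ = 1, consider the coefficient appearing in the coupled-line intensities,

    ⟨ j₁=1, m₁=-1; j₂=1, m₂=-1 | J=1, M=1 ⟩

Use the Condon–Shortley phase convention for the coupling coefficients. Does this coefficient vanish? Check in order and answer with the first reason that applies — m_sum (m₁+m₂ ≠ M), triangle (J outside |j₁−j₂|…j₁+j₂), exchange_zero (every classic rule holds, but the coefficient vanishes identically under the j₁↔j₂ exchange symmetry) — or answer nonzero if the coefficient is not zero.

m-sum: m₁+m₂ = -1+(-1) = -2, M = 1  ✗ ⇒ coefficient is 0

m_sum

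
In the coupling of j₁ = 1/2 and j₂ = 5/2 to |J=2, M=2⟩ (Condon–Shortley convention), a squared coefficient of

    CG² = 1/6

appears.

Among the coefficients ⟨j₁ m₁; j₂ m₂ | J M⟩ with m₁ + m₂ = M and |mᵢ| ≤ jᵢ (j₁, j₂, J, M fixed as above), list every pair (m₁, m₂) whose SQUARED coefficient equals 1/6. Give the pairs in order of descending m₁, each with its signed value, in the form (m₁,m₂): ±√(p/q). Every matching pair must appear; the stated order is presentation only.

Admissible pairs with m₁+m₂ = M = 2: (-1/2,5/2), (1/2,3/2)
  (m₁,m₂)=(1/2,3/2): CG² = 1/6, CG = +√(1/6)   ← matches the target
  (m₁,m₂)=(-1/2,5/2): CG² = 5/6, CG = −√(5/6)
Pairs with CG² = 1/6: (1/2,3/2): +√(1/6)

(1/2,3/2): +√(1/6)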